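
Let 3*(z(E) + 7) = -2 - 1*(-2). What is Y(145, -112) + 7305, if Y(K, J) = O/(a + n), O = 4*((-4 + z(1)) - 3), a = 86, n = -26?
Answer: 109561/15 ≈ 7304.1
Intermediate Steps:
z(E) = -7 (z(E) = -7 + (-2 - 1*(-2))/3 = -7 + (-2 + 2)/3 = -7 + (⅓)*0 = -7 + 0 = -7)
O = -56 (O = 4*((-4 - 7) - 3) = 4*(-11 - 3) = 4*(-14) = -56)
Y(K, J) = -14/15 (Y(K, J) = -56/(86 - 26) = -56/60 = -56*1/60 = -14/15)
Y(145, -112) + 7305 = -14/15 + 7305 = 109561/15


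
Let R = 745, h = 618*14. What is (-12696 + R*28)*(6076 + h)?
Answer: 120239392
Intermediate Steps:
h = 8652
(-12696 + R*28)*(6076 + h) = (-12696 + 745*28)*(6076 + 8652) = (-12696 + 20860)*14728 = 8164*14728 = 120239392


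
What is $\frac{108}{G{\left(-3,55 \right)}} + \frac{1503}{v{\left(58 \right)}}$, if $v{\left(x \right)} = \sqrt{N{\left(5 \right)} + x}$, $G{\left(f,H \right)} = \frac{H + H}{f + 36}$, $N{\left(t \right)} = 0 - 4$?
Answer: $\frac{162}{5} + \frac{167 \sqrt{6}}{2} \approx 236.93$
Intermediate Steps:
$N{\left(t \right)} = -4$ ($N{\left(t \right)} = 0 - 4 = -4$)
$G{\left(f,H \right)} = \frac{2 H}{36 + f}$
$v{\left(x \right)} = \sqrt{-4 + x}$
$\frac{108}{G{\left(-3,55 \right)}} + \frac{1503}{v{\left(58 \right)}} = \frac{108}{2 \cdot 55 \frac{1}{36 - 3}} + \frac{1503}{\sqrt{-4 + 58}} = \frac{108}{2 \cdot 55 \cdot \frac{1}{33}} + \frac{1503}{\sqrt{54}} = \frac{108}{2 \cdot 55 \cdot \frac{1}{33}} + \frac{1503}{3 \sqrt{6}} = \frac{108}{\frac{10}{3}} + 1503 \frac{\sqrt{6}}{18} = 108 \cdot \frac{3}{10} + \frac{167 \sqrt{6}}{2} = \frac{162}{5} + \frac{167 \sqrt{6}}{2}$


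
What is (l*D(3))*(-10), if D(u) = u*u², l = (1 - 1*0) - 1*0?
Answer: -270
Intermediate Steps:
l = 1 (l = (1 + 0) + 0 = 1 + 0 = 1)
D(u) = u³
(l*D(3))*(-10) = (1*3³)*(-10) = (1*27)*(-10) = 27*(-10) = -270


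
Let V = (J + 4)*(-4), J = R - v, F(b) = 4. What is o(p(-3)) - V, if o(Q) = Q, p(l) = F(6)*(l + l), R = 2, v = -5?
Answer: 20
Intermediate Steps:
J = 7 (J = 2 - 1*(-5) = 2 + 5 = 7)
p(l) = 8*l (p(l) = 4*(l + l) = 4*(2*l) = 8*l)
V = -44 (V = (7 + 4)*(-4) = 11*(-4) = -44)
o(p(-3)) - V = 8*(-3) - 1*(-44) = -24 + 44 = 20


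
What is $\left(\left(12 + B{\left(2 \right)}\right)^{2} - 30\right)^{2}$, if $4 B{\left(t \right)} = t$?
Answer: $\frac{255025}{16} \approx 15939.0$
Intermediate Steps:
$B{\left(t \right)} = \frac{t}{4}$
$\left(\left(12 + B{\left(2 \right)}\right)^{2} - 30\right)^{2} = \left(\left(12 + \frac{1}{4} \cdot 2\right)^{2} - 30\right)^{2} = \left(\left(12 + \frac{1}{2}\right)^{2} - 30\right)^{2} = \left(\left(\frac{25}{2}\right)^{2} - 30\right)^{2} = \left(\frac{625}{4} - 30\right)^{2} = \left(\frac{505}{4}\right)^{2} = \frac{255025}{16}$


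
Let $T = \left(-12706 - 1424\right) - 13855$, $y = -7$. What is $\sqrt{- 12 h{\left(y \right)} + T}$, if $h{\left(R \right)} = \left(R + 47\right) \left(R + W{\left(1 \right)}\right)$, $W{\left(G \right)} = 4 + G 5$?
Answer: $i \sqrt{28945} \approx 170.13 i$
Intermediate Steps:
$W{\left(G \right)} = 4 + 5 G$
$h{\left(R \right)} = \left(9 + R\right) \left(47 + R\right)$ ($h{\left(R \right)} = \left(R + 47\right) \left(R + \left(4 + 5 \cdot 1\right)\right) = \left(47 + R\right) \left(R + \left(4 + 5\right)\right) = \left(47 + R\right) \left(R + 9\right) = \left(47 + R\right) \left(9 + R\right) = \left(9 + R\right) \left(47 + R\right)$)
$T = -27985$ ($T = -14130 - 13855 = -27985$)
$\sqrt{- 12 h{\left(y \right)} + T} = \sqrt{- 12 \left(423 + \left(-7\right)^{2} + 56 \left(-7\right)\right) - 27985} = \sqrt{- 12 \left(423 + 49 - 392\right) - 27985} = \sqrt{\left(-12\right) 80 - 27985} = \sqrt{-960 - 27985} = \sqrt{-28945} = i \sqrt{28945}$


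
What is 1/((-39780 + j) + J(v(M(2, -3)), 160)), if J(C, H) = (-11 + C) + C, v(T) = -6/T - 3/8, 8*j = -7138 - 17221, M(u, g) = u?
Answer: -8/342741 ≈ -2.3341e-5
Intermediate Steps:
j = -24359/8 (j = (-7138 - 17221)/8 = (⅛)*(-24359) = -24359/8 ≈ -3044.9)
v(T) = -3/8 - 6/T (v(T) = -6/T - 3*⅛ = -6/T - 3/8 = -3/8 - 6/T)
J(C, H) = -11 + 2*C
1/((-39780 + j) + J(v(M(2, -3)), 160)) = 1/((-39780 - 24359/8) + (-11 + 2*(-3/8 - 6/2))) = 1/(-342599/8 + (-11 + 2*(-3/8 - 6*½))) = 1/(-342599/8 + (-11 + 2*(-3/8 - 3))) = 1/(-342599/8 + (-11 + 2*(-27/8))) = 1/(-342599/8 + (-11 - 27/4)) = 1/(-342599/8 - 71/4) = 1/(-342741/8) = -8/342741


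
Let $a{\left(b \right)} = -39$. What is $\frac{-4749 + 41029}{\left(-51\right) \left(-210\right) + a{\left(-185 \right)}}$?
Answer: $\frac{36280}{10671} \approx 3.3999$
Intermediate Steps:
$\frac{-4749 + 41029}{\left(-51\right) \left(-210\right) + a{\left(-185 \right)}} = \frac{-4749 + 41029}{\left(-51\right) \left(-210\right) - 39} = \frac{36280}{10710 - 39} = \frac{36280}{10671}$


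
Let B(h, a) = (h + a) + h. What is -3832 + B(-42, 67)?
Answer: -3849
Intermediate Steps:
B(h, a) = a + 2*h (B(h, a) = (a + h) + h = a + 2*h)
-3832 + B(-42, 67) = -3832 + (67 + 2*(-42)) = -3832 + (67 - 84) = -3832 - 17 = -3849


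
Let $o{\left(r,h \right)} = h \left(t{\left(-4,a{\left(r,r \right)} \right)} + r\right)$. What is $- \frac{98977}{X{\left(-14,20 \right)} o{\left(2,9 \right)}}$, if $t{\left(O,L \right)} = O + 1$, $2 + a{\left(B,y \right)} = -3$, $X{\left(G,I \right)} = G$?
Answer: $- \frac{98977}{126} \approx -785.53$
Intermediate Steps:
$a{\left(B,y \right)} = -5$ ($a{\left(B,y \right)} = -2 - 3 = -5$)
$t{\left(O,L \right)} = 1 + O$
$o{\left(r,h \right)} = h \left(-3 + r\right)$ ($o{\left(r,h \right)} = h \left(\left(1 - 4\right) + r\right) = h \left(-3 + r\right)$)
$- \frac{98977}{X{\left(-14,20 \right)} o{\left(2,9 \right)}} = - \frac{98977}{\left(-14\right) 9 \left(-3 + 2\right)} = - \frac{98977}{\left(-14\right) 9 \left(-1\right)} = - \frac{98977}{\left(-14\right) \left(-9\right)} = - \frac{98977}{126}$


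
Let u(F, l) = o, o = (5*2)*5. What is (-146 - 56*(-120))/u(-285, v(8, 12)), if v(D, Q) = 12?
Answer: 3287/25 ≈ 131.48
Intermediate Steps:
o = 50 (o = 10*5 = 50)
u(F, l) = 50
(-146 - 56*(-120))/u(-285, v(8, 12)) = (-146 - 56*(-120))/50 = (-146 + 6720)*(1/50) = 6574*(1/50) = 3287/25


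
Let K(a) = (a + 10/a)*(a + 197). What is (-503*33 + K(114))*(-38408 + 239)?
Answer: -13693637670/19 ≈ -7.2072e+8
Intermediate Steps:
K(a) = (197 + a)*(a + 10/a) (K(a) = (a + 10/a)*(197 + a) = (197 + a)*(a + 10/a))
(-503*33 + K(114))*(-38408 + 239) = (-503*33 + (10 + 114² + 197*114 + 1970/114))*(-38408 + 239) = (-16599 + (10 + 12996 + 22458 + 1970*(1/114)))*(-38169) = (-16599 + (10 + 12996 + 22458 + 985/57))*(-38169) = (-16599 + 2022433/57)*(-38169) = (1076290/57)*(-38169) = -13693637670/19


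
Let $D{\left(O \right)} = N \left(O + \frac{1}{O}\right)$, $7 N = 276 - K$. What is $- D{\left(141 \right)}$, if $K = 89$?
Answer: $- \frac{3717934}{987} \approx -3766.9$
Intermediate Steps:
$N = \frac{187}{7}$ ($N = \frac{276 - 89}{7} = \frac{1}{7} \cdot 187 = \frac{187}{7} \approx 26.714$)
$D{\left(O \right)} = \frac{187 O}{7} + \frac{187}{7 O}$ ($D{\left(O \right)} = \frac{187 \left(O + \frac{1}{O}\right)}{7} = \frac{187 O}{7} + \frac{187}{7 O}$)
$- D{\left(141 \right)} = - \frac{187 \left(1 + 141^{2}\right)}{7 \cdot 141} = - \frac{187 \left(1 + 19881\right)}{7 \cdot 141} = - \frac{187 \cdot 19882}{7 \cdot 141} = \left(-1\right) \frac{3717934}{987} = - \frac{3717934}{987}$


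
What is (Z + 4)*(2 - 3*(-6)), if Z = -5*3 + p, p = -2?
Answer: -260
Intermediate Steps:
Z = -17 (Z = -5*3 - 2 = -15 - 2 = -17)
(Z + 4)*(2 - 3*(-6)) = (-17 + 4)*(2 - 3*(-6)) = -13*(2 + 18) = -13*20 = -260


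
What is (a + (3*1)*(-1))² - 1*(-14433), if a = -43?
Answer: 16549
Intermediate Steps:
(a + (3*1)*(-1))² - 1*(-14433) = (-43 + (3*1)*(-1))² - 1*(-14433) = (-43 + 3*(-1))² + 14433 = (-43 - 3)² + 14433 = (-46)² + 14433 = 2116 + 14433 = 16549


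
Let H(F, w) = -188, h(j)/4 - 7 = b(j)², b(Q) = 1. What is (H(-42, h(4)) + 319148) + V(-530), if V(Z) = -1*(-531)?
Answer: 319491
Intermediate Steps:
h(j) = 32 (h(j) = 28 + 4*1² = 28 + 4*1 = 28 + 4 = 32)
V(Z) = 531
(H(-42, h(4)) + 319148) + V(-530) = (-188 + 319148) + 531 = 318960 + 531 = 319491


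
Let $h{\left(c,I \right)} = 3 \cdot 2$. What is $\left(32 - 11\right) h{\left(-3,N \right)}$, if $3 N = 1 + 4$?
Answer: $126$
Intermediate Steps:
$N = \frac{5}{3}$ ($N = \frac{1 + 4}{3} = \frac{1}{3} \cdot 5 = \frac{5}{3} \approx 1.6667$)
$h{\left(c,I \right)} = 6$
$\left(32 - 11\right) h{\left(-3,N \right)} = \left(32 - 11\right) 6 = 21 \cdot 6 = 126$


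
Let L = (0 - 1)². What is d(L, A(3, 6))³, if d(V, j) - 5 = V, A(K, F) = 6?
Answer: 216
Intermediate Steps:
L = 1 (L = (-1)² = 1)
d(V, j) = 5 + V
d(L, A(3, 6))³ = (5 + 1)³ = 6³ = 216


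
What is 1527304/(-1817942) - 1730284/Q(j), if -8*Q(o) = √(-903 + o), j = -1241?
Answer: -763652/908971 - 1730284*I*√134/67 ≈ -0.84013 - 2.9895e+5*I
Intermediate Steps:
Q(o) = -√(-903 + o)/8
1527304/(-1817942) - 1730284/Q(j) = 1527304/(-1817942) - 1730284*(-8/√(-903 - 1241)) = 1527304*(-1/1817942) - 1730284*I*√134/67 = -763652/908971 - 1730284*I*√134/67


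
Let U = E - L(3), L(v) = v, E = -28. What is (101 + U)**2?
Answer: 4900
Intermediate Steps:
U = -31 (U = -28 - 1*3 = -28 - 3 = -31)
(101 + U)**2 = (101 - 31)**2 = 70**2 = 4900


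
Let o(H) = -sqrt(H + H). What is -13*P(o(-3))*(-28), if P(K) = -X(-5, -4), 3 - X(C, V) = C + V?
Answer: -4368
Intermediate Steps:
X(C, V) = 3 - C - V (X(C, V) = 3 - (C + V) = 3 + (-C - V) = 3 - C - V)
o(H) = -sqrt(2)*sqrt(H) (o(H) = -sqrt(2*H) = -sqrt(2)*sqrt(H))
P(K) = -12 (P(K) = -(3 - 1*(-5) - 1*(-4)) = -(3 + 5 + 4) = -1*12 = -12)
-13*P(o(-3))*(-28) = -13*(-12)*(-28) = 156*(-28) = -4368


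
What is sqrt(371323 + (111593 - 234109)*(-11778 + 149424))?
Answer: I*sqrt(16863466013) ≈ 1.2986e+5*I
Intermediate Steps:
sqrt(371323 + (111593 - 234109)*(-11778 + 149424)) = sqrt(371323 - 122516*137646) = sqrt(371323 - 16863837336) = sqrt(-16863466013) = I*sqrt(16863466013)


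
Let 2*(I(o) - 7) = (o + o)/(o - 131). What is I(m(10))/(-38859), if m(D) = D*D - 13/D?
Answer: -1274/12551457 ≈ -0.00010150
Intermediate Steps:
m(D) = D**2 - 13/D
I(o) = 7 + o/(-131 + o) (I(o) = 7 + ((o + o)/(o - 131))/2 = 7 + ((2*o)/(-131 + o))/2 = 7 + (2*o/(-131 + o))/2 = 7 + o/(-131 + o))
I(m(10))/(-38859) = ((-917 + 8*((-13 + 10**3)/10))/(-131 + (-13 + 10**3)/10))/(-38859) = ((-917 + 8*((-13 + 1000)/10))/(-131 + (-13 + 1000)/10))*(-1/38859) = ((-917 + 8*((1/10)*987))/(-131 + (1/10)*987))*(-1/38859) = ((-917 + 8*(987/10))/(-131 + 987/10))*(-1/38859) = ((-917 + 3948/5)/(-323/10))*(-1/38859) = -10/323*(-637/5)*(-1/38859) = (1274/323)*(-1/38859) = -1274/12551457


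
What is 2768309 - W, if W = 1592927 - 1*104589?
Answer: 1279971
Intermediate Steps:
W = 1488338 (W = 1592927 - 104589 = 1488338)
2768309 - W = 2768309 - 1*1488338 = 2768309 - 1488338 = 1279971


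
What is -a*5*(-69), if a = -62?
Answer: -21390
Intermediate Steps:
-a*5*(-69) = -(-62*5)*(-69) = -(-310)*(-69) = -1*21390 = -21390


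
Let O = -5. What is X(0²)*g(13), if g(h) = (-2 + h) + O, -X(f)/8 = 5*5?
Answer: -1200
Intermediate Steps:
X(f) = -200 (X(f) = -40*5 = -8*25 = -200)
g(h) = -7 + h (g(h) = (-2 + h) - 5 = -7 + h)
X(0²)*g(13) = -200*(-7 + 13) = -200*6 = -1200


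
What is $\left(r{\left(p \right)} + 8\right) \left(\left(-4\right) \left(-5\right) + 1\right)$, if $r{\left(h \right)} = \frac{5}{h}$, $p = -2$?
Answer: $\frac{231}{2} \approx 115.5$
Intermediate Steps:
$\left(r{\left(p \right)} + 8\right) \left(\left(-4\right) \left(-5\right) + 1\right) = \left(\frac{5}{-2} + 8\right) \left(\left(-4\right) \left(-5\right) + 1\right) = \left(5 \left(- \frac{1}{2}\right) + 8\right) \left(20 + 1\right) = \left(- \frac{5}{2} + 8\right) 21 = \frac{11}{2} \cdot 21 = \frac{231}{2}$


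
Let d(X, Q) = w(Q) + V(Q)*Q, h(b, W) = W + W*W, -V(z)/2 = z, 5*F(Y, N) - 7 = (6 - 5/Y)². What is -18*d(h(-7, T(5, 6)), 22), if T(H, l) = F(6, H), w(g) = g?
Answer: 17028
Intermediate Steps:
F(Y, N) = 7/5 + (6 - 5/Y)²/5
V(z) = -2*z
T(H, l) = 1213/180 (T(H, l) = 43/5 - 12/6 + 5/6² = 43/5 - 12*⅙ + 5*(1/36) = 43/5 - 2 + 5/36 = 1213/180)
h(b, W) = W + W²
d(X, Q) = Q - 2*Q² (d(X, Q) = Q + (-2*Q)*Q = Q - 2*Q²)
-18*d(h(-7, T(5, 6)), 22) = -396*(1 - 2*22) = -396*(1 - 44) = -396*(-43) = -18*(-946) = 17028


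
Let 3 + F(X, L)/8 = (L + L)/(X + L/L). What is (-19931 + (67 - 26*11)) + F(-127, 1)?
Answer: -1270970/63 ≈ -20174.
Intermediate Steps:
F(X, L) = -24 + 16*L/(1 + X) (F(X, L) = -24 + 8*((L + L)/(X + L/L)) = -24 + 8*((2*L)/(X + 1)) = -24 + 8*((2*L)/(1 + X)) = -24 + 8*(2*L/(1 + X)) = -24 + 16*L/(1 + X))
(-19931 + (67 - 26*11)) + F(-127, 1) = (-19931 + (67 - 26*11)) + 8*(-3 - 3*(-127) + 2*1)/(1 - 127) = (-19931 + (67 - 286)) + 8*(-3 + 381 + 2)/(-126) = (-19931 - 219) + 8*(-1/126)*380 = -20150 - 1520/63 = -1270970/63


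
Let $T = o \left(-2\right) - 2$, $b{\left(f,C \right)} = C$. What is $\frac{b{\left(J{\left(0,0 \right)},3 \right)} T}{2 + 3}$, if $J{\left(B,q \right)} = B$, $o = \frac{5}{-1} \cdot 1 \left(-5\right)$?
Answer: $- \frac{156}{5} \approx -31.2$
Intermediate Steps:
$o = 25$ ($o = 5 \left(-1\right) 1 \left(-5\right) = \left(-5\right) 1 \left(-5\right) = \left(-5\right) \left(-5\right) = 25$)
$T = -52$ ($T = 25 \left(-2\right) - 2 = -50 - 2 = -52$)
$\frac{b{\left(J{\left(0,0 \right)},3 \right)} T}{2 + 3} = \frac{3 \left(-52\right)}{2 + 3} = - \frac{156}{5}$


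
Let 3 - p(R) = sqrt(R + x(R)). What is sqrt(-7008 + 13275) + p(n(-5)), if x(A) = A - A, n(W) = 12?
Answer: 3 + sqrt(6267) - 2*sqrt(3) ≈ 78.700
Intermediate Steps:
x(A) = 0
p(R) = 3 - sqrt(R) (p(R) = 3 - sqrt(R + 0) = 3 - sqrt(R))
sqrt(-7008 + 13275) + p(n(-5)) = sqrt(-7008 + 13275) + (3 - sqrt(12)) = sqrt(6267) + (3 - 2*sqrt(3)) = 3 + sqrt(6267) - 2*sqrt(3)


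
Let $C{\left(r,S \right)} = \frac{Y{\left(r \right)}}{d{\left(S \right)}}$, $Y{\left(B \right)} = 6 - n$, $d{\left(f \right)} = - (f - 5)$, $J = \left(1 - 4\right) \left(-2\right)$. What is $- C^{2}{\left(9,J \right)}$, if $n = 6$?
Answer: $0$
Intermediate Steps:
$J = 6$ ($J = \left(-3\right) \left(-2\right) = 6$)
$d{\left(f \right)} = 5 - f$ ($d{\left(f \right)} = - (-5 + f) = 5 - f$)
$Y{\left(B \right)} = 0$ ($Y{\left(B \right)} = 6 - 6 = 0$)
$C{\left(r,S \right)} = 0$ ($C{\left(r,S \right)} = \frac{0}{5 - S} = 0$)
$- C^{2}{\left(9,J \right)} = - 0^{2} = \left(-1\right) 0 = 0$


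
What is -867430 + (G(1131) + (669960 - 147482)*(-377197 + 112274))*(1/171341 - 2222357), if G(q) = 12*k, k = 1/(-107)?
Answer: 5639577549718733582686310/18333487 ≈ 3.0761e+17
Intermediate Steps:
k = -1/107 ≈ -0.0093458
G(q) = -12/107 (G(q) = 12*(-1/107) = -12/107)
-867430 + (G(1131) + (669960 - 147482)*(-377197 + 112274))*(1/171341 - 2222357) = -867430 + (-12/107 + (669960 - 147482)*(-377197 + 112274))*(1/171341 - 2222357) = -867430 + (-12/107 + 522478*(-264923))*(1/171341 - 2222357) = -867430 + (-12/107 - 138416439194)*(-380780870736/171341) = -867430 - 14810558993770/107*(-380780870736/171341) = -867430 + 5639577549734636599314720/18333487 = 5639577549718733582686310/18333487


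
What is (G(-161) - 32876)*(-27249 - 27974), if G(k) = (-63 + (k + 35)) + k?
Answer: 1834839398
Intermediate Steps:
G(k) = -28 + 2*k (G(k) = (-63 + (35 + k)) + k = (-28 + k) + k = -28 + 2*k)
(G(-161) - 32876)*(-27249 - 27974) = ((-28 + 2*(-161)) - 32876)*(-27249 - 27974) = ((-28 - 322) - 32876)*(-55223) = (-350 - 32876)*(-55223) = -33226*(-55223) = 1834839398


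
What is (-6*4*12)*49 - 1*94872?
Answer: -108984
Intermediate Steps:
(-6*4*12)*49 - 1*94872 = -24*12*49 - 94872 = -288*49 - 94872 = -14112 - 94872 = -108984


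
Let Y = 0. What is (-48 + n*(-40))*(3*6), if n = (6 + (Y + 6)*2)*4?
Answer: -52704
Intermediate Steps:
n = 72 (n = (6 + (0 + 6)*2)*4 = (6 + 6*2)*4 = (6 + 12)*4 = 18*4 = 72)
(-48 + n*(-40))*(3*6) = (-48 + 72*(-40))*(3*6) = (-48 - 2880)*18 = -2928*18 = -52704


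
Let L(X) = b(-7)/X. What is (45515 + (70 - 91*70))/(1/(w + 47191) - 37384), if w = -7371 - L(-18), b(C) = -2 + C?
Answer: -135784495/129444538 ≈ -1.0490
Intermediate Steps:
L(X) = -9/X (L(X) = (-2 - 7)/X = -9/X)
w = -14743/2 (w = -7371 - (-9)/(-18) = -7371 - (-9)*(-1)/18 = -7371 - 1*½ = -7371 - ½ = -14743/2 ≈ -7371.5)
(45515 + (70 - 91*70))/(1/(w + 47191) - 37384) = (45515 + (70 - 91*70))/(1/(-14743/2 + 47191) - 37384) = (45515 + (70 - 6370))/(1/(79639/2) - 37384) = (45515 - 6300)/(2/79639 - 37384) = 39215/(-2977224374/79639) = 39215*(-79639/2977224374) = -135784495/129444538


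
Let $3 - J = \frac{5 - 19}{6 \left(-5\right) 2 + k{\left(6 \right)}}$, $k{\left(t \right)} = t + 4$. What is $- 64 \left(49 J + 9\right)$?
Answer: $- \frac{227648}{25} \approx -9105.9$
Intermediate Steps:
$k{\left(t \right)} = 4 + t$
$J = \frac{68}{25}$ ($J = 3 - \frac{5 - 19}{6 \left(-5\right) 2 + \left(4 + 6\right)} = 3 - - \frac{14}{\left(-30\right) 2 + 10} = 3 - - \frac{14}{-60 + 10} = 3 - - \frac{14}{-50} = 3 - \left(-14\right) \left(- \frac{1}{50}\right) = 3 - \frac{7}{25} = \frac{68}{25} \approx 2.72$)
$- 64 \left(49 J + 9\right) = - 64 \left(49 \cdot \frac{68}{25} + 9\right) = - 64 \left(\frac{3332}{25} + 9\right) = \left(-64\right) \frac{3557}{25} = - \frac{227648}{25}$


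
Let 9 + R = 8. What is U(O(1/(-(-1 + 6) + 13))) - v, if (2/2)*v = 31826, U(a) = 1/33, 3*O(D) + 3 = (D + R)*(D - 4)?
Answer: -1050257/33 ≈ -31826.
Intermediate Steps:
R = -1 (R = -9 + 8 = -1)
O(D) = -1 + (-1 + D)*(-4 + D)/3 (O(D) = -1 + ((D - 1)*(D - 4))/3 = -1 + ((-1 + D)*(-4 + D))/3 = -1 + (-1 + D)*(-4 + D)/3)
U(a) = 1/33
v = 31826
U(O(1/(-(-1 + 6) + 13))) - v = 1/33 - 1*31826 = 1/33 - 31826 = -1050257/33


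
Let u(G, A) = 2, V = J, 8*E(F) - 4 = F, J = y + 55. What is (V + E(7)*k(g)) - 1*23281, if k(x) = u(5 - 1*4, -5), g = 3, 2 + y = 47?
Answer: -92713/4 ≈ -23178.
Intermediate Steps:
y = 45 (y = -2 + 47 = 45)
J = 100 (J = 45 + 55 = 100)
E(F) = ½ + F/8
V = 100
k(x) = 2
(V + E(7)*k(g)) - 1*23281 = (100 + (½ + (⅛)*7)*2) - 1*23281 = (100 + (½ + 7/8)*2) - 23281 = (100 + (11/8)*2) - 23281 = (100 + 11/4) - 23281 = 411/4 - 23281 = -92713/4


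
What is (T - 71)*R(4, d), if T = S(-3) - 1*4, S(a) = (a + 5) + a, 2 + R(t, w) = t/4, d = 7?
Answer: 76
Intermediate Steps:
R(t, w) = -2 + t/4
S(a) = 5 + 2*a (S(a) = (5 + a) + a = 5 + 2*a)
T = -5 (T = (5 + 2*(-3)) - 1*4 = (5 - 6) - 4 = -1 - 4 = -5)
(T - 71)*R(4, d) = (-5 - 71)*(-2 + (¼)*4) = -76*(-2 + 1) = -76*(-1) = 76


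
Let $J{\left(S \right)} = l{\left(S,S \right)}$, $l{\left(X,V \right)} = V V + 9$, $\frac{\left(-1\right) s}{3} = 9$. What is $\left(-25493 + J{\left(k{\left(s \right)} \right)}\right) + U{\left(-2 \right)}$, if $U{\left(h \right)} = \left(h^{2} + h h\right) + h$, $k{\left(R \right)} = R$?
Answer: $-24749$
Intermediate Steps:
$s = -27$ ($s = \left(-3\right) 9 = -27$)
$l{\left(X,V \right)} = 9 + V^{2}$ ($l{\left(X,V \right)} = V^{2} + 9 = 9 + V^{2}$)
$U{\left(h \right)} = h + 2 h^{2}$ ($U{\left(h \right)} = \left(h^{2} + h^{2}\right) + h = 2 h^{2} + h = h + 2 h^{2}$)
$J{\left(S \right)} = 9 + S^{2}$
$\left(-25493 + J{\left(k{\left(s \right)} \right)}\right) + U{\left(-2 \right)} = \left(-25493 + \left(9 + \left(-27\right)^{2}\right)\right) - 2 \left(1 + 2 \left(-2\right)\right) = \left(-25493 + \left(9 + 729\right)\right) - 2 \left(1 - 4\right) = \left(-25493 + 738\right) - -6 = -24755 + 6 = -24749$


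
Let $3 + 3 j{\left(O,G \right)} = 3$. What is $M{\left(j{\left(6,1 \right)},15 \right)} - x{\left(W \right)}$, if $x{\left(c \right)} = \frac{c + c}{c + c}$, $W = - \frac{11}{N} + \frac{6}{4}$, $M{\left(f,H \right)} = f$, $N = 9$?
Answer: $-1$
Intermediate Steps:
$j{\left(O,G \right)} = 0$ ($j{\left(O,G \right)} = -1 + \frac{1}{3} \cdot 3 = -1 + 1 = 0$)
$W = \frac{5}{18}$ ($W = - \frac{11}{9} + \frac{6}{4} = \left(-11\right) \frac{1}{9} + 6 \cdot \frac{1}{4} = - \frac{11}{9} + \frac{3}{2} = \frac{5}{18} \approx 0.27778$)
$x{\left(c \right)} = 1$ ($x{\left(c \right)} = \frac{2 c}{2 c} = 2 c \frac{1}{2 c} = 1$)
$M{\left(j{\left(6,1 \right)},15 \right)} - x{\left(W \right)} = 0 - 1 = -1$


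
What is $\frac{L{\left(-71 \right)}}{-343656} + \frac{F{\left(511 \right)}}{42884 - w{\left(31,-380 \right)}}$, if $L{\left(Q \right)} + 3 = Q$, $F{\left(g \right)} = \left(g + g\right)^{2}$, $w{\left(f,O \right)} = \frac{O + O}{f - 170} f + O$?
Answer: $\frac{28093213495}{1159091316} \approx 24.237$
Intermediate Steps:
$w{\left(f,O \right)} = O + \frac{2 O f}{-170 + f}$ ($w{\left(f,O \right)} = \frac{2 O}{-170 + f} f + O = \frac{2 O f}{-170 + f} + O = O + \frac{2 O f}{-170 + f}$)
$F{\left(g \right)} = 4 g^{2}$ ($F{\left(g \right)} = \left(2 g\right)^{2} = 4 g^{2}$)
$L{\left(Q \right)} = -3 + Q$
$\frac{L{\left(-71 \right)}}{-343656} + \frac{F{\left(511 \right)}}{42884 - w{\left(31,-380 \right)}} = \frac{-3 - 71}{-343656} + \frac{4 \cdot 511^{2}}{42884 - - \frac{380 \left(-170 + 3 \cdot 31\right)}{-170 + 31}} = \left(-74\right) \left(- \frac{1}{343656}\right) + \frac{4 \cdot 261121}{42884 - - \frac{380 \left(-170 + 93\right)}{-139}} = \frac{1}{4644} + \frac{1044484}{42884 - \left(-380\right) \left(- \frac{1}{139}\right) \left(-77\right)} = \frac{1}{4644} + \frac{1044484}{42884 - - \frac{29260}{139}} = \frac{1}{4644} + \frac{1044484}{42884 + \frac{29260}{139}} = \frac{1}{4644} + \frac{1044484}{\frac{5990136}{139}} = \frac{1}{4644} + 1044484 \cdot \frac{139}{5990136} = \frac{1}{4644} + \frac{36295819}{1497534} = \frac{28093213495}{1159091316}$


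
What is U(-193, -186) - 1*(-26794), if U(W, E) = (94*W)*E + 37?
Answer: 3401243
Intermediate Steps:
U(W, E) = 37 + 94*E*W (U(W, E) = 94*E*W + 37 = 37 + 94*E*W)
U(-193, -186) - 1*(-26794) = (37 + 94*(-186)*(-193)) - 1*(-26794) = (37 + 3374412) + 26794 = 3374449 + 26794 = 3401243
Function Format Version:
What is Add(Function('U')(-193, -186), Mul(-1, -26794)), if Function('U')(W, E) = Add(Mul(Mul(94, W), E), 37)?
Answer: 3401243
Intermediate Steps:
Function('U')(W, E) = Add(37, Mul(94, E, W)) (Function('U')(W, E) = Add(Mul(94, E, W), 37) = Add(37, Mul(94, E, W)))
Add(Function('U')(-193, -186), Mul(-1, -26794)) = Add(Add(37, Mul(94, -186, -193)), Mul(-1, -26794)) = Add(Add(37, 3374412), 26794) = Add(3374449, 26794) = 3401243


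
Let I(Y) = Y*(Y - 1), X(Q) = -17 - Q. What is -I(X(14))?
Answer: -992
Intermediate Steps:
I(Y) = Y*(-1 + Y)
-I(X(14)) = -(-17 - 1*14)*(-1 + (-17 - 1*14)) = -(-17 - 14)*(-1 + (-17 - 14)) = -(-31)*(-1 - 31) = -(-31)*(-32) = -1*992 = -992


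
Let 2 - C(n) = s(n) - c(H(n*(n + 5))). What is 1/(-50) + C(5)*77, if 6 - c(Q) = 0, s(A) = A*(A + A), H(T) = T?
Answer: -161701/50 ≈ -3234.0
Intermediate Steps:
s(A) = 2*A² (s(A) = A*(2*A) = 2*A²)
c(Q) = 6 (c(Q) = 6 - 1*0 = 6 + 0 = 6)
C(n) = 8 - 2*n² (C(n) = 2 - (2*n² - 1*6) = 2 - (2*n² - 6) = 2 - (-6 + 2*n²) = 2 + (6 - 2*n²) = 8 - 2*n²)
1/(-50) + C(5)*77 = 1/(-50) + (8 - 2*5²)*77 = -1/50 + (8 - 2*25)*77 = -1/50 + (8 - 50)*77 = -1/50 - 42*77 = -1/50 - 3234 = -161701/50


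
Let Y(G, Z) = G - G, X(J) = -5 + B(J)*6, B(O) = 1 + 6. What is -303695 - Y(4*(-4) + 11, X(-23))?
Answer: -303695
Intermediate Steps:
B(O) = 7
X(J) = 37 (X(J) = -5 + 7*6 = -5 + 42 = 37)
Y(G, Z) = 0
-303695 - Y(4*(-4) + 11, X(-23)) = -303695 - 1*0 = -303695 + 0 = -303695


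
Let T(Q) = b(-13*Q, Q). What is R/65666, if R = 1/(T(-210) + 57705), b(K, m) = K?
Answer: 1/3968524710 ≈ 2.5198e-10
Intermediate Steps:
T(Q) = -13*Q
R = 1/60435 (R = 1/(-13*(-210) + 57705) = 1/(2730 + 57705) = 1/60435 ≈ 1.6547e-5)
R/65666 = (1/60435)/65666 = (1/60435)*(1/65666) = 1/3968524710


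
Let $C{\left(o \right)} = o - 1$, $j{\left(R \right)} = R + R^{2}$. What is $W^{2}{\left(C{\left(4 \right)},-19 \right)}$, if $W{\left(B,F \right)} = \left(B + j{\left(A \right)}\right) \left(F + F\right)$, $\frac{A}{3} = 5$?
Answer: $85266756$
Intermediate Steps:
$A = 15$ ($A = 3 \cdot 5 = 15$)
$C{\left(o \right)} = -1 + o$
$W{\left(B,F \right)} = 2 F \left(240 + B\right)$ ($W{\left(B,F \right)} = \left(B + 15 \left(1 + 15\right)\right) \left(F + F\right) = \left(B + 15 \cdot 16\right) 2 F = \left(B + 240\right) 2 F = \left(240 + B\right) 2 F = 2 F \left(240 + B\right)$)
$W^{2}{\left(C{\left(4 \right)},-19 \right)} = \left(2 \left(-19\right) \left(240 + \left(-1 + 4\right)\right)\right)^{2} = \left(2 \left(-19\right) \left(240 + 3\right)\right)^{2} = \left(2 \left(-19\right) 243\right)^{2} = \left(-9234\right)^{2} = 85266756$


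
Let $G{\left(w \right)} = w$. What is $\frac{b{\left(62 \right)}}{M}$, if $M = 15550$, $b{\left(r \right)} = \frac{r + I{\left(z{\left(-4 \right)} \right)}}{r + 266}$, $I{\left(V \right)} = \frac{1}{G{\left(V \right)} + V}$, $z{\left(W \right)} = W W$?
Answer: $\frac{397}{32642560} \approx 1.2162 \cdot 10^{-5}$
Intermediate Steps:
$z{\left(W \right)} = W^{2}$
$I{\left(V \right)} = \frac{1}{2 V}$ ($I{\left(V \right)} = \frac{1}{V + V} = \frac{1}{2 V}$)
$b{\left(r \right)} = \frac{\frac{1}{32} + r}{266 + r}$ ($b{\left(r \right)} = \frac{r + \frac{1}{2 \left(-4\right)^{2}}}{r + 266} = \frac{r + \frac{1}{2 \cdot 16}}{266 + r} = \frac{r + \frac{1}{2} \cdot \frac{1}{16}}{266 + r} = \frac{r + \frac{1}{32}}{266 + r} = \frac{\frac{1}{32} + r}{266 + r}$)
$\frac{b{\left(62 \right)}}{M} = \frac{\frac{1}{266 + 62} \left(\frac{1}{32} + 62\right)}{15550} = \frac{1}{328} \cdot \frac{1985}{32} \cdot \frac{1}{15550} = \frac{1985}{10496} \cdot \frac{1}{15550} = \frac{397}{32642560}$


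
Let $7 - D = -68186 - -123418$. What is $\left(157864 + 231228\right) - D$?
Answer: $444317$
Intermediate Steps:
$D = -55225$ ($D = 7 - \left(-68186 - -123418\right) = 7 - \left(-68186 + 123418\right) = 7 - 55232 = -55225$)
$\left(157864 + 231228\right) - D = \left(157864 + 231228\right) - -55225 = 389092 + 55225 = 444317$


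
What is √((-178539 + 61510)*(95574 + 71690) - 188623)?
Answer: I*√19574927279 ≈ 1.3991e+5*I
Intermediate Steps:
√((-178539 + 61510)*(95574 + 71690) - 188623) = √(-117029*167264 - 188623) = √(-19574738656 - 188623) = √(-19574927279) = I*√19574927279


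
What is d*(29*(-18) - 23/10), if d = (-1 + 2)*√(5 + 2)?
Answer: -5243*√7/10 ≈ -1387.2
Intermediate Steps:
d = √7 (d = 1*√7 = √7 ≈ 2.6458)
d*(29*(-18) - 23/10) = √7*(29*(-18) - 23/10) = √7*(-522 - 23*⅒) = √7*(-522 - 23/10) = √7*(-5243/10) = -5243*√7/10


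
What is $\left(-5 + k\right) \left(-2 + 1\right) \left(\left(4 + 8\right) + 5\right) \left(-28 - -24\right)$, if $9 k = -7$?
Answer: $- \frac{3536}{9} \approx -392.89$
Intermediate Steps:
$k = - \frac{7}{9}$ ($k = \frac{1}{9} \left(-7\right) = - \frac{7}{9} \approx -0.77778$)
$\left(-5 + k\right) \left(-2 + 1\right) \left(\left(4 + 8\right) + 5\right) \left(-28 - -24\right) = \left(-5 - \frac{7}{9}\right) \left(-2 + 1\right) \left(\left(4 + 8\right) + 5\right) \left(-28 - -24\right) = \left(- \frac{52}{9}\right) \left(-1\right) \left(12 + 5\right) \left(-28 + 24\right) = \frac{52}{9} \cdot 17 \left(-4\right) = \frac{884}{9} \left(-4\right) = - \frac{3536}{9}$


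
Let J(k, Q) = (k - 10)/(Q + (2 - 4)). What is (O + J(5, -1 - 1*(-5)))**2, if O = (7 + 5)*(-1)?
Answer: 841/4 ≈ 210.25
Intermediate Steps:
O = -12 (O = 12*(-1) = -12)
J(k, Q) = (-10 + k)/(-2 + Q) (J(k, Q) = (-10 + k)/(Q - 2) = (-10 + k)/(-2 + Q))
(O + J(5, -1 - 1*(-5)))**2 = (-12 + (-10 + 5)/(-2 + (-1 - 1*(-5))))**2 = (-12 - 5/(-2 + (-1 + 5)))**2 = (-12 - 5/(-2 + 4))**2 = (-12 - 5/2)**2 = (-29/2)**2 = 841/4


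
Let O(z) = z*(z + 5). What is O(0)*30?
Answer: 0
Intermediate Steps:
O(z) = z*(5 + z)
O(0)*30 = (0*(5 + 0))*30 = (0*5)*30 = 0*30 = 0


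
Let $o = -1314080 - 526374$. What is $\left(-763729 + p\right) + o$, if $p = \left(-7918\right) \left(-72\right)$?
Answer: $-2034087$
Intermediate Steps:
$o = -1840454$
$p = 570096$
$\left(-763729 + p\right) + o = \left(-763729 + 570096\right) - 1840454 = -193633 - 1840454 = -2034087$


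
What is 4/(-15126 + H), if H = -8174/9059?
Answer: -9059/34258652 ≈ -0.00026443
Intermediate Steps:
H = -8174/9059 (H = -8174*1/9059 = -8174/9059 ≈ -0.90231)
4/(-15126 + H) = 4/(-15126 - 8174/9059) = 4/(-137034608/9059) = -9059/137034608*4 = -9059/34258652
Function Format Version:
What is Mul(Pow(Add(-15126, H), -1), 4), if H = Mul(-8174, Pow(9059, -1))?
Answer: Rational(-9059, 34258652) ≈ -0.00026443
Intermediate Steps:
H = Rational(-8174, 9059) (H = Mul(-8174, Rational(1, 9059)) = Rational(-8174, 9059) ≈ -0.90231)
Mul(Pow(Add(-15126, H), -1), 4) = Mul(Pow(Add(-15126, Rational(-8174, 9059)), -1), 4) = Mul(Pow(Rational(-137034608, 9059), -1), 4) = Mul(Rational(-9059, 137034608), 4) = Rational(-9059, 34258652)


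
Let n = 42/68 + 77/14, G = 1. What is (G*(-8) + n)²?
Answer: 1024/289 ≈ 3.5433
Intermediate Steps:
n = 104/17 (n = 42*(1/68) + 77*(1/14) = 21/34 + 11/2 = 104/17 ≈ 6.1176)
(G*(-8) + n)² = (1*(-8) + 104/17)² = (-8 + 104/17)² = (-32/17)² = 1024/289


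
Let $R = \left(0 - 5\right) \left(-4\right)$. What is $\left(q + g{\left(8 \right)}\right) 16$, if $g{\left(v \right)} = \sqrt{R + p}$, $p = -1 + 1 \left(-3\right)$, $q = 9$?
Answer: $208$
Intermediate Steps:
$R = 20$ ($R = \left(-5\right) \left(-4\right) = 20$)
$p = -4$ ($p = -1 - 3 = -4$)
$g{\left(v \right)} = 4$ ($g{\left(v \right)} = \sqrt{20 - 4} = \sqrt{16} = 4$)
$\left(q + g{\left(8 \right)}\right) 16 = \left(9 + 4\right) 16 = 13 \cdot 16 = 208$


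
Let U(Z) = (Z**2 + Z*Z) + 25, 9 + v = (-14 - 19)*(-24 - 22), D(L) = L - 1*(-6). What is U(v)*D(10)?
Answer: 72866992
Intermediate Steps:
D(L) = 6 + L (D(L) = L + 6 = 6 + L)
v = 1509 (v = -9 + (-14 - 19)*(-24 - 22) = -9 - 33*(-46) = -9 + 1518 = 1509)
U(Z) = 25 + 2*Z**2 (U(Z) = (Z**2 + Z**2) + 25 = 2*Z**2 + 25 = 25 + 2*Z**2)
U(v)*D(10) = (25 + 2*1509**2)*(6 + 10) = (25 + 2*2277081)*16 = (25 + 4554162)*16 = 4554187*16 = 72866992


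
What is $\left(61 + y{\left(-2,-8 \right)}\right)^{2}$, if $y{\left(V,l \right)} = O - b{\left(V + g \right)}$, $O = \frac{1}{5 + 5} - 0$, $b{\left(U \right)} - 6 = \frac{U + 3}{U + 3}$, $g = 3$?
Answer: $\frac{292681}{100} \approx 2926.8$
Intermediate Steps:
$b{\left(U \right)} = 7$ ($b{\left(U \right)} = 6 + \frac{U + 3}{U + 3} = 6 + \frac{3 + U}{3 + U} = 6 + 1 = 7$)
$O = \frac{1}{10}$ ($O = \frac{1}{10} + 0 = \frac{1}{10} \approx 0.1$)
$y{\left(V,l \right)} = - \frac{69}{10}$ ($y{\left(V,l \right)} = \frac{1}{10} - 7 = - \frac{69}{10}$)
$\left(61 + y{\left(-2,-8 \right)}\right)^{2} = \left(61 - \frac{69}{10}\right)^{2} = \left(\frac{541}{10}\right)^{2} = \frac{292681}{100}$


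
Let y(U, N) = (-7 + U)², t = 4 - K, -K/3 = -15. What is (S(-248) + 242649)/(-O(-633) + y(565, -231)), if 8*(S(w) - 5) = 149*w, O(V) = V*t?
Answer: 11335/13591 ≈ 0.83401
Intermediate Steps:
K = 45 (K = -3*(-15) = 45)
t = -41 (t = 4 - 1*45 = 4 - 45 = -41)
O(V) = -41*V (O(V) = V*(-41) = -41*V)
S(w) = 5 + 149*w/8 (S(w) = 5 + (149*w)/8 = 5 + 149*w/8)
(S(-248) + 242649)/(-O(-633) + y(565, -231)) = ((5 + (149/8)*(-248)) + 242649)/(-(-41)*(-633) + (-7 + 565)²) = ((5 - 4619) + 242649)/(-1*25953 + 558²) = (-4614 + 242649)/(-25953 + 311364) = 238035/285411 = 238035*(1/285411) = 11335/13591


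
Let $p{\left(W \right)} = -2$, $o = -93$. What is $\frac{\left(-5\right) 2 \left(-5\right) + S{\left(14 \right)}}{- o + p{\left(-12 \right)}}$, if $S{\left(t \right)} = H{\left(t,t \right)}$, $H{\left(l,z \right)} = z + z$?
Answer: $\frac{6}{7} \approx 0.85714$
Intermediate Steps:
$H{\left(l,z \right)} = 2 z$
$S{\left(t \right)} = 2 t$
$\frac{\left(-5\right) 2 \left(-5\right) + S{\left(14 \right)}}{- o + p{\left(-12 \right)}} = \frac{\left(-5\right) 2 \left(-5\right) + 2 \cdot 14}{\left(-1\right) \left(-93\right) - 2} = \frac{\left(-10\right) \left(-5\right) + 28}{93 - 2} = \frac{50 + 28}{91} = 78 \cdot \frac{1}{91} = \frac{6}{7}$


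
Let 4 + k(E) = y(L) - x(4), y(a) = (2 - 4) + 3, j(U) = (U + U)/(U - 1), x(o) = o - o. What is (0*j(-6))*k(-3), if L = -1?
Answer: 0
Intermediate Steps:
x(o) = 0
j(U) = 2*U/(-1 + U) (j(U) = (2*U)/(-1 + U) = 2*U/(-1 + U))
y(a) = 1 (y(a) = -2 + 3 = 1)
k(E) = -3 (k(E) = -4 + (1 - 1*0) = -4 + (1 + 0) = -4 + 1 = -3)
(0*j(-6))*k(-3) = (0*(2*(-6)/(-1 - 6)))*(-3) = (0*(2*(-6)/(-7)))*(-3) = (0*(2*(-6)*(-1/7)))*(-3) = (0*(12/7))*(-3) = 0*(-3) = 0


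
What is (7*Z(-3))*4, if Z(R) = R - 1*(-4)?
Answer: 28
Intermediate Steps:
Z(R) = 4 + R (Z(R) = R + 4 = 4 + R)
(7*Z(-3))*4 = (7*(4 - 3))*4 = (7*1)*4 = 7*4 = 28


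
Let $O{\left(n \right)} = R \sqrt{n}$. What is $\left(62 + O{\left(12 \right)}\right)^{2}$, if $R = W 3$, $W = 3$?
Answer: $4816 + 2232 \sqrt{3} \approx 8681.9$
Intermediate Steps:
$R = 9$ ($R = 3 \cdot 3 = 9$)
$O{\left(n \right)} = 9 \sqrt{n}$
$\left(62 + O{\left(12 \right)}\right)^{2} = \left(62 + 9 \sqrt{12}\right)^{2} = \left(62 + 9 \cdot 2 \sqrt{3}\right)^{2} = \left(62 + 18 \sqrt{3}\right)^{2}$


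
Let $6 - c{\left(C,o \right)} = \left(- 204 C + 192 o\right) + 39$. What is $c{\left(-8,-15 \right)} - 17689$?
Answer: $-16474$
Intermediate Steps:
$c{\left(C,o \right)} = -33 - 192 o + 204 C$ ($c{\left(C,o \right)} = 6 - \left(\left(- 204 C + 192 o\right) + 39\right) = 6 - \left(39 - 204 C + 192 o\right) = -33 - 192 o + 204 C$)
$c{\left(-8,-15 \right)} - 17689 = \left(-33 - -2880 + 204 \left(-8\right)\right) - 17689 = \left(-33 + 2880 - 1632\right) - 17689 = 1215 - 17689 = -16474$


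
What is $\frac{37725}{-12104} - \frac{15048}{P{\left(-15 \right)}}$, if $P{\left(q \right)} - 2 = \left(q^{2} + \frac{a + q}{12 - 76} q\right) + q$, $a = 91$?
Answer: $- \frac{3052970697}{44506408} \approx -68.596$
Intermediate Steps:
$P{\left(q \right)} = 2 + q + q^{2} + q \left(- \frac{91}{64} - \frac{q}{64}\right)$ ($P{\left(q \right)} = 2 + \left(\left(q^{2} + \frac{91 + q}{12 - 76} q\right) + q\right) = 2 + \left(\left(q^{2} + \frac{91 + q}{-64} q\right) + q\right) = 2 + \left(\left(q^{2} + \left(91 + q\right) \left(- \frac{1}{64}\right) q\right) + q\right) = 2 + \left(\left(q^{2} + \left(- \frac{91}{64} - \frac{q}{64}\right) q\right) + q\right) = 2 + \left(\left(q^{2} + q \left(- \frac{91}{64} - \frac{q}{64}\right)\right) + q\right) = 2 + \left(q + q^{2} + q \left(- \frac{91}{64} - \frac{q}{64}\right)\right) = 2 + q + q^{2} + q \left(- \frac{91}{64} - \frac{q}{64}\right)$)
$\frac{37725}{-12104} - \frac{15048}{P{\left(-15 \right)}} = \frac{37725}{-12104} - \frac{15048}{2 - - \frac{405}{64} + \frac{63 \left(-15\right)^{2}}{64}} = 37725 \left(- \frac{1}{12104}\right) - \frac{15048}{2 + \frac{405}{64} + \frac{63}{64} \cdot 225} = - \frac{37725}{12104} - \frac{15048}{2 + \frac{405}{64} + \frac{14175}{64}} = - \frac{37725}{12104} - \frac{15048}{\frac{3677}{16}} = - \frac{37725}{12104} - \frac{240768}{3677} = - \frac{3052970697}{44506408}$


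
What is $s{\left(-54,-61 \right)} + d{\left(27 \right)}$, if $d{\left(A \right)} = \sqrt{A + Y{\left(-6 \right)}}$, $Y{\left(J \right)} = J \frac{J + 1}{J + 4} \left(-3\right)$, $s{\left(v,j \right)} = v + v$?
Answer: $-108 + 6 \sqrt{2} \approx -99.515$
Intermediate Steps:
$s{\left(v,j \right)} = 2 v$
$Y{\left(J \right)} = - \frac{3 J \left(1 + J\right)}{4 + J}$ ($Y{\left(J \right)} = J \frac{1 + J}{4 + J} \left(-3\right) = \frac{J \left(1 + J\right)}{4 + J} \left(-3\right) = - \frac{3 J \left(1 + J\right)}{4 + J}$)
$d{\left(A \right)} = \sqrt{45 + A}$ ($d{\left(A \right)} = \sqrt{A - - \frac{18 \left(1 - 6\right)}{4 - 6}} = \sqrt{A - \left(-18\right) \frac{1}{-2} \left(-5\right)} = \sqrt{A - \left(-18\right) \left(- \frac{1}{2}\right) \left(-5\right)} = \sqrt{A + 45} = \sqrt{45 + A}$)
$s{\left(-54,-61 \right)} + d{\left(27 \right)} = 2 \left(-54\right) + \sqrt{45 + 27} = -108 + \sqrt{72} = -108 + 6 \sqrt{2}$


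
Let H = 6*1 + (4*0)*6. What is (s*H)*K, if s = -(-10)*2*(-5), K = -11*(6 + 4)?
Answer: 66000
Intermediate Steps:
K = -110 (K = -11*10 = -110)
H = 6 (H = 6 + 0*6 = 6 + 0 = 6)
s = -100 (s = -2*(-10)*(-5) = 20*(-5) = -100)
(s*H)*K = -100*6*(-110) = -600*(-110) = 66000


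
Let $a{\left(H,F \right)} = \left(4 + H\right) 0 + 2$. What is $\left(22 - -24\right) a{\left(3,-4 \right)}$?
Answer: $92$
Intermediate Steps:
$a{\left(H,F \right)} = 2$ ($a{\left(H,F \right)} = 0 + 2 = 2$)
$\left(22 - -24\right) a{\left(3,-4 \right)} = \left(22 - -24\right) 2 = \left(22 + 24\right) 2 = 46 \cdot 2 = 92$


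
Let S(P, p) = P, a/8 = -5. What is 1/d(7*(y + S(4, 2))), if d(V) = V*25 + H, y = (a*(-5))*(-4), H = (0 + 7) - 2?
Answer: -1/139295 ≈ -7.1790e-6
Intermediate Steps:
a = -40 (a = 8*(-5) = -40)
H = 5 (H = 7 - 2 = 5)
y = -800 (y = -40*(-5)*(-4) = 200*(-4) = -800)
d(V) = 5 + 25*V (d(V) = V*25 + 5 = 25*V + 5 = 5 + 25*V)
1/d(7*(y + S(4, 2))) = 1/(5 + 25*(7*(-800 + 4))) = 1/(5 + 25*(7*(-796))) = 1/(5 + 25*(-5572)) = 1/(5 - 139300) = 1/(-139295) = -1/139295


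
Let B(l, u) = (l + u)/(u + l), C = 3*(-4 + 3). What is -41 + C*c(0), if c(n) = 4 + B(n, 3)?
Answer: -56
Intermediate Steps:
C = -3 (C = 3*(-1) = -3)
B(l, u) = 1 (B(l, u) = (l + u)/(l + u) = 1)
c(n) = 5 (c(n) = 4 + 1 = 5)
-41 + C*c(0) = -41 - 3*5 = -41 - 15 = -56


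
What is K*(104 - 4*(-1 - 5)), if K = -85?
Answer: -10880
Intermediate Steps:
K*(104 - 4*(-1 - 5)) = -85*(104 - 4*(-1 - 5)) = -85*(104 - 4*(-6)) = -85*(104 + 24) = -85*128 = -10880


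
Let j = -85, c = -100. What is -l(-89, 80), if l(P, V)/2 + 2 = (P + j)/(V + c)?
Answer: -67/5 ≈ -13.400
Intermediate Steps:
l(P, V) = -4 + 2*(-85 + P)/(-100 + V) (l(P, V) = -4 + 2*((P - 85)/(V - 100)) = -4 + 2*((-85 + P)/(-100 + V)) = -4 + 2*(-85 + P)/(-100 + V))
-l(-89, 80) = -2*(115 - 89 - 2*80)/(-100 + 80) = -2*(115 - 89 - 160)/(-20) = -2*(-1)*(-134)/20 = -1*67/5 = -67/5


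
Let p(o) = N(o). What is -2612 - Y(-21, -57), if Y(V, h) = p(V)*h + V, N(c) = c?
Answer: -3788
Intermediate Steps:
p(o) = o
Y(V, h) = V + V*h (Y(V, h) = V*h + V = V + V*h)
-2612 - Y(-21, -57) = -2612 - (-21)*(1 - 57) = -2612 - (-21)*(-56) = -2612 - 1*1176 = -2612 - 1176 = -3788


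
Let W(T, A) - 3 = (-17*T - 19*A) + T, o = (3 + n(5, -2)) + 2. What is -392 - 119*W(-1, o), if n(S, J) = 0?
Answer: 8652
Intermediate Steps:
o = 5 (o = (3 + 0) + 2 = 3 + 2 = 5)
W(T, A) = 3 - 19*A - 16*T (W(T, A) = 3 + ((-17*T - 19*A) + T) = 3 + ((-19*A - 17*T) + T) = 3 + (-19*A - 16*T) = 3 - 19*A - 16*T)
-392 - 119*W(-1, o) = -392 - 119*(3 - 19*5 - 16*(-1)) = -392 - 119*(3 - 95 + 16) = -392 - 119*(-76) = -392 + 9044 = 8652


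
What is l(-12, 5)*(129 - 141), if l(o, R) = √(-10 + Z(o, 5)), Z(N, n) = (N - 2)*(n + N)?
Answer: -24*√22 ≈ -112.57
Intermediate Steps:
Z(N, n) = (-2 + N)*(N + n)
l(o, R) = √(-20 + o² + 3*o) (l(o, R) = √(-10 + (o² - 2*o - 2*5 + o*5)) = √(-10 + (o² - 2*o - 10 + 5*o)) = √(-10 + (-10 + o² + 3*o)) = √(-20 + o² + 3*o))
l(-12, 5)*(129 - 141) = √(-20 + (-12)² + 3*(-12))*(129 - 141) = √(-20 + 144 - 36)*(-12) = √88*(-12) = (2*√22)*(-12) = -24*√22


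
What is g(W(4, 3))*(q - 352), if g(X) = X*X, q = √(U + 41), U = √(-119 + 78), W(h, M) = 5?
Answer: -8800 + 25*√(41 + I*√41) ≈ -8639.4 + 12.462*I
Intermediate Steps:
U = I*√41 (U = √(-41) = I*√41 ≈ 6.4031*I)
q = √(41 + I*√41) (q = √(I*√41 + 41) = √(41 + I*√41) ≈ 6.4225 + 0.49849*I)
g(X) = X²
g(W(4, 3))*(q - 352) = 5²*(√(41 + I*√41) - 352) = 25*(-352 + √(41 + I*√41)) = -8800 + 25*√(41 + I*√41)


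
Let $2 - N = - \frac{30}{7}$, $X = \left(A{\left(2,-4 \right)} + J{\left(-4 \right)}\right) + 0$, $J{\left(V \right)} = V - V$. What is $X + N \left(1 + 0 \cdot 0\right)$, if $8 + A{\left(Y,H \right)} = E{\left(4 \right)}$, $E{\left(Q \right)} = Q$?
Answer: $\frac{16}{7} \approx 2.2857$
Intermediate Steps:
$A{\left(Y,H \right)} = -4$ ($A{\left(Y,H \right)} = -8 + 4 = -4$)
$J{\left(V \right)} = 0$
$X = -4$ ($X = \left(-4 + 0\right) + 0 = -4 + 0 = -4$)
$N = \frac{44}{7}$ ($N = 2 - - \frac{30}{7} = 2 + \frac{30}{7} = \frac{44}{7} \approx 6.2857$)
$X + N \left(1 + 0 \cdot 0\right) = -4 + \frac{44 \left(1 + 0 \cdot 0\right)}{7} = -4 + \frac{44 \left(1 + 0\right)}{7} = -4 + \frac{44}{7} \cdot 1 = -4 + \frac{44}{7} = \frac{16}{7}$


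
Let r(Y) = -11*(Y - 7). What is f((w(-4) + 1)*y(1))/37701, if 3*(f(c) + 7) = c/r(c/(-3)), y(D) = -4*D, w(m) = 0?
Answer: -1313/7050087 ≈ -0.00018624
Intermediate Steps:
r(Y) = 77 - 11*Y (r(Y) = -11*(-7 + Y) = 77 - 11*Y)
f(c) = -7 + c/(3*(77 + 11*c/3)) (f(c) = -7 + (c/(77 - 11*c/(-3)))/3 = -7 + (c/(77 - 11*c*(-1)/3))/3 = -7 + (c/(77 - (-11)*c/3))/3 = -7 + (c/(77 + 11*c/3))/3 = -7 + c/(3*(77 + 11*c/3)))
f((w(-4) + 1)*y(1))/37701 = ((1617 + 76*((0 + 1)*(-4*1)))/(11*(-21 - (0 + 1)*(-4*1))))/37701 = ((1617 + 76*(1*(-4)))/(11*(-21 - (-4))))*(1/37701) = ((1617 + 76*(-4))/(11*(-21 - 1*(-4))))*(1/37701) = ((1617 - 304)/(11*(-21 + 4)))*(1/37701) = ((1/11)*1313/(-17))*(1/37701) = ((1/11)*(-1/17)*1313)*(1/37701) = -1313/187*1/37701 = -1313/7050087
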